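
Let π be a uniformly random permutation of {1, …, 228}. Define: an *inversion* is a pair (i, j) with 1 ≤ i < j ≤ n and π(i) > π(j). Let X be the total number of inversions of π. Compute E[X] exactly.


Write X = Σ X_I over the C(228, 2) = 25878 pairs i < j, with X_I the indicator of one inversion.
There are 25878 indicators.
For each fixed pair i < j, the values π(i) and π(j) are two distinct elements of {1, …, 228} in uniformly random order; by symmetry P[π(i) > π(j)] = 1/2.
By linearity: E[X] = 25878 · (1/2) = C(228, 2) · (1/2) = 25878/2 = 12939 ≈ 12939.000000.

E[X] = 12939 = 12939.000000.


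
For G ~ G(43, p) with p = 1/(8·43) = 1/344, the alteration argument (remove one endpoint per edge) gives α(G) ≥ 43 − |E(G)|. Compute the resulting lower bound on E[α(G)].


E[|E(G)|] = C(43, 2)·p = 903 · (1/344) = 21/8.
E[α(G)] ≥ n − E[|E(G)|] = 43 − 21/8 = 323/8.
Numerically: ≈ 40.375.
(This is only a lower bound; the true E[α(G)] may be larger.)

E[α(G)] ≥ 323/8 ≈ 40.375.


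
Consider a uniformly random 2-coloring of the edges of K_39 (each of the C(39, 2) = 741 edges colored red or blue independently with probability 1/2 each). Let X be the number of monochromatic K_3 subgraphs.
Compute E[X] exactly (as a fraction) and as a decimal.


Let X = Σ_S X_S over the C(39, 3) = 9139 subsets S of size 3, where X_S = 1 if the K_3 on S is monochromatic.
For a fixed S, the K_3 on S has C(3, 2) = 3 edges. P[all 3 edges red] = (1/2)^3, and likewise for blue, so P[monochromatic] = 2·(1/2)^3 = 2^{1 − 3} = 1/4.
Summing: E[X] = C(39, 3) · 2^{1 − 3} = 9139 · 1/4 = 9139/4.
Numerically: E[X] ≈ 2284.7500.

E[X] = C(39,3)·2^(1−C(3,2)) = 9139/4 ≈ 2284.7500.


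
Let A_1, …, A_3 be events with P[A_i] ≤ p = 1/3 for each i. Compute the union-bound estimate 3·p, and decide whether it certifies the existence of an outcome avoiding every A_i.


Union bound: P[∪_{i=1}^{3} A_i] ≤ Σ_i P[A_i] ≤ 3·p = 3·(1/3) = 1.
Numerically: 1 ≈ 1.000.
Is 1 < 1? NO.
Since the bound 1 is ≥ 1, the union bound is uninformative here; it does NOT by itself certify existence.

3·p = 1 ≈ 1.000; existence NOT certified by the union bound.


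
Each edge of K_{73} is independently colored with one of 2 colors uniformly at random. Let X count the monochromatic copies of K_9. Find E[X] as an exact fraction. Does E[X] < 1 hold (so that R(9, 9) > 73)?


E[X] = C(73, 9) · 2^{1 − 36} = 97082021465 · 2^{−35} = 97082021465/34359738368.
As a reduced fraction: E[X] = 97082021465/34359738368 ≈ 2.8254587.
Is E[X] < 1? NO.
Since E[X] ≥ 1, the first-moment bound is inconclusive at n = 73; it does NOT by itself certify R(9, 9) > 73.

E[X] = 97082021465/34359738368 ≈ 2.8254587; E[X] ≥ 1; first-moment method inconclusive here.


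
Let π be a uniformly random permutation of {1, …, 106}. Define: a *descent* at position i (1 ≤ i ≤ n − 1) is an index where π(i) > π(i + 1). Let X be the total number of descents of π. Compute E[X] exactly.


Write X = Σ X_I over i = 1, …, 105, with X_I the indicator of one descent.
There are 105 indicators.
For each fixed i, the pair (π(i), π(i+1)) is a uniformly random ordered pair of distinct values from {1, …, 106}; by symmetry P[π(i) > π(i+1)] = 1/2.
By linearity: E[X] = 105 · (1/2) = (106 − 1) · (1/2) = 105/2 ≈ 52.5000.

E[X] = 105/2 = 52.5000.


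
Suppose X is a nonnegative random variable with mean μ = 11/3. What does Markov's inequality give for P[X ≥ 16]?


μ = E[X] = 11/3, a = 16.
Markov: P[X ≥ 16] ≤ μ/a = (11/3)/16 = 11/48.
Numerically: ≈ 0.229167.
(Since a = 16 > μ = 3.666667, the bound 11/48 is < 1 and informative.)

P[X ≥ 16] ≤ 11/48 ≈ 0.229167.


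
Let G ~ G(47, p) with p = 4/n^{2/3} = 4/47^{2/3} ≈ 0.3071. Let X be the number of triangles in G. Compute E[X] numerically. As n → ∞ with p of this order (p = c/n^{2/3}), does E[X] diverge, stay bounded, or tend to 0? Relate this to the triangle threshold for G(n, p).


Number of potential triangles: C(47, 3) = 16215.
Each occurs with probability p³ ≈ (0.3071)³ ≈ 2.897239e-02.
By linearity: E[X] = C(47, 3)·p³ ≈ 16215 · 2.897239e-02 ≈ 469.7872.
Since α = 2/3 < 1, p = c/n^{2/3} ≫ 1/n is above the triangle threshold p ~ 1/n. Asymptotically E[X] ~ (c³/6)·n^{3(1−α)} = (4³/6)·n^{1} → ∞; triangles are abundant w.h.p.

E[X] ≈ 469.7872; in regime p = Θ(1/n^{2/3}) E[X] diverges (above the triangle threshold p ~ 1/n).


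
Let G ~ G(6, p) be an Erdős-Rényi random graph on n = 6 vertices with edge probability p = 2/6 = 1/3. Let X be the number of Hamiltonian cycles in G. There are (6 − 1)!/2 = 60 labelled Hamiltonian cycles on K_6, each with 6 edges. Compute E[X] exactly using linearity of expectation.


K_6 has (6 − 1)!/2 = 60 labelled Hamiltonian cycles.
For each such Hamiltonian cycle H, let X_H = 1 if all 6 edges of H are present in G. Then P[X_H = 1] = p^{6} = (1/3)^{6} = 1/729.
By linearity of expectation: E[X] = Σ_H E[X_H] = 60 · p^{6} = 60 · 1/729 = 20/243.
Numerically: E[X] ≈ 0.082305.

E[X] = 60 · (1/3)^{6} = 20/243 ≈ 0.082305.


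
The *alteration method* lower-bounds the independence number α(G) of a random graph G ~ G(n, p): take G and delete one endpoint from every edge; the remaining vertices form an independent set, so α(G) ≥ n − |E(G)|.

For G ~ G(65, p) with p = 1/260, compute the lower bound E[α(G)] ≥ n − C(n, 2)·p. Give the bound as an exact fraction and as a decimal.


E[|E(G)|] = C(65, 2)·p = 2080 · (1/260) = 8.
E[α(G)] ≥ n − E[|E(G)|] = 65 − 8 = 57.
Numerically: ≈ 57.000.
(This is only a lower bound; the true E[α(G)] may be larger.)

E[α(G)] ≥ 57 ≈ 57.000.


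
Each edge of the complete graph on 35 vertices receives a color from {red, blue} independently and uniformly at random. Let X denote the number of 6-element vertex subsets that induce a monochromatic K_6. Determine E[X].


Let X = Σ_S X_S over the C(35, 6) = 1623160 subsets S of size 6, where X_S = 1 if the K_6 on S is monochromatic.
For a fixed S, the K_6 on S has C(6, 2) = 15 edges. P[all 15 edges red] = (1/2)^15, and likewise for blue, so P[monochromatic] = 2·(1/2)^15 = 2^{1 − 15} = 1/16384.
Summing: E[X] = C(35, 6) · 2^{1 − 15} = 1623160 · 1/16384 = 202895/2048.
Numerically: E[X] ≈ 99.0698.

E[X] = C(35,6)·2^(1−C(6,2)) = 202895/2048 ≈ 99.0698.


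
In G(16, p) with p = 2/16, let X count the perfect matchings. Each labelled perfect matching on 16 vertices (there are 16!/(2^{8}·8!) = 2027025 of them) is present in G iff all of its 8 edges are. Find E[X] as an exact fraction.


K_16 has 16!/(2^{8}·8!) = 2027025 labelled perfect matchings.
For each such perfect matching H, let X_H = 1 if all 8 edges of H are present in G. Then P[X_H = 1] = p^{8} = (1/8)^{8} = 1/16777216.
By linearity: E[X] = Σ_H E[X_H] = 2027025 · p^{8} = 2027025 · 1/16777216 = 2027025/16777216.
Numerically: E[X] ≈ 0.12082.

E[X] = 2027025 · (1/8)^{8} = 2027025/16777216 ≈ 0.12082.


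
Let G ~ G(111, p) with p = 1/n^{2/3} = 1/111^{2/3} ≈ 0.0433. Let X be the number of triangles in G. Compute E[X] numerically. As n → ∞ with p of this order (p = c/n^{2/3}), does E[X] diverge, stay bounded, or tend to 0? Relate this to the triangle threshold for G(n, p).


Number of potential triangles: C(111, 3) = 221815.
Each occurs with probability p³ ≈ (0.0433)³ ≈ 8.11622e-05.
By linearity: E[X] = C(111, 3)·p³ ≈ 221815 · 8.11622e-05 ≈ 18.003.
Since α = 2/3 < 1, p = c/n^{2/3} ≫ 1/n is above the triangle threshold p ~ 1/n. Asymptotically E[X] ~ (c³/6)·n^{3(1−α)} = (1³/6)·n^{1} → ∞; triangles are abundant w.h.p.

E[X] ≈ 18.003; in regime p = Θ(1/n^{2/3}) E[X] diverges (above the triangle threshold p ~ 1/n).


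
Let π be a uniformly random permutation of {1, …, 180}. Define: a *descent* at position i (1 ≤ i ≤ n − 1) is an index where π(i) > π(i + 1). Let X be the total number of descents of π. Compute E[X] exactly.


Write X = Σ X_I over i = 1, …, 179, with X_I the indicator of one descent.
There are 179 indicators.
For each fixed i, the pair (π(i), π(i+1)) is a uniformly random ordered pair of distinct values from {1, …, 180}; by symmetry P[π(i) > π(i+1)] = 1/2.
By linearity: E[X] = 179 · (1/2) = (180 − 1) · (1/2) = 179/2 ≈ 89.50000.

E[X] = 179/2 = 89.50000.


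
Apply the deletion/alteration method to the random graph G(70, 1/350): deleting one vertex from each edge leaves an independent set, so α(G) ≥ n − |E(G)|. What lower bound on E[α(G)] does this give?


E[|E(G)|] = C(70, 2)·p = 2415 · (1/350) = 69/10.
E[α(G)] ≥ n − E[|E(G)|] = 70 − 69/10 = 631/10.
Numerically: ≈ 63.10000.
(This is only a lower bound; the true E[α(G)] may be larger.)

E[α(G)] ≥ 631/10 ≈ 63.10000.


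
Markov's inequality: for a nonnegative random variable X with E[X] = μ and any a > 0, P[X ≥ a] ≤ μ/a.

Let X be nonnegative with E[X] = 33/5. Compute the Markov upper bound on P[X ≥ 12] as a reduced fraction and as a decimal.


μ = E[X] = 33/5, a = 12.
Markov: P[X ≥ 12] ≤ μ/a = (33/5)/12 = 11/20.
Numerically: ≈ 0.55000.
(Since a = 12 > μ = 6.60000, the bound 11/20 is < 1 and informative.)

P[X ≥ 12] ≤ 11/20 ≈ 0.55000.


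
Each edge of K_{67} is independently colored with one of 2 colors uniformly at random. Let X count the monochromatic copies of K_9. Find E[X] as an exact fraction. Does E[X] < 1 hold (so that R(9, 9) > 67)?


E[X] = C(67, 9) · 2^{1 − 36} = 42757703560 · 2^{−35} = 42757703560/34359738368.
As a reduced fraction: E[X] = 5344712945/4294967296 ≈ 1.2444130.
Is E[X] < 1? NO.
Since E[X] ≥ 1, the first-moment bound is inconclusive at n = 67; it does NOT by itself certify R(9, 9) > 67.

E[X] = 5344712945/4294967296 ≈ 1.2444130; E[X] ≥ 1; first-moment method inconclusive here.


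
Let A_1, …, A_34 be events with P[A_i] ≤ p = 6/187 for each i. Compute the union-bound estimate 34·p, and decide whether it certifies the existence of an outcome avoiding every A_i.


Union bound: P[∪_{i=1}^{34} A_i] ≤ Σ_i P[A_i] ≤ 34·p = 34·(6/187) = 12/11.
Numerically: 12/11 ≈ 1.0909091.
Is 12/11 < 1? NO.
Since the bound 12/11 is ≥ 1, the union bound is uninformative here; it does NOT by itself certify existence.

34·p = 12/11 ≈ 1.0909091; existence NOT certified by the union bound.


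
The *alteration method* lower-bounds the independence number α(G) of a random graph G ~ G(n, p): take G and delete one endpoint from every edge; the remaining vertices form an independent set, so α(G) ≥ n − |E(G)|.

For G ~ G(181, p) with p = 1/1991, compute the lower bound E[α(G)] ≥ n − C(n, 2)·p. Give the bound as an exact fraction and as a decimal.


E[|E(G)|] = C(181, 2)·p = 16290 · (1/1991) = 90/11.
E[α(G)] ≥ n − E[|E(G)|] = 181 − 90/11 = 1901/11.
Numerically: ≈ 172.818.
(This is only a lower bound; the true E[α(G)] may be larger.)

E[α(G)] ≥ 1901/11 ≈ 172.818.


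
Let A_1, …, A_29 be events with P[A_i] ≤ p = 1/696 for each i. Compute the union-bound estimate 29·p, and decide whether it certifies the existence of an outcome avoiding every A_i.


Union bound: P[∪_{i=1}^{29} A_i] ≤ Σ_i P[A_i] ≤ 29·p = 29·(1/696) = 1/24.
Numerically: 1/24 ≈ 0.0417.
Is 1/24 < 1? YES.
Since P[∪ A_i] ≤ 1/24 < 1, the complement has P[∩ A_i^c] ≥ 1 − 1/24 = 23/24 > 0, so some outcome avoids every A_i.

29·p = 1/24 ≈ 0.0417; existence CERTIFIED by the union bound.


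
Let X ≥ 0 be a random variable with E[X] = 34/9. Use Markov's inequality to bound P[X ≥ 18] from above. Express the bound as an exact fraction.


μ = E[X] = 34/9, a = 18.
Markov: P[X ≥ 18] ≤ μ/a = (34/9)/18 = 17/81.
Numerically: ≈ 0.209877.
(Since a = 18 > μ = 3.777778, the bound 17/81 is < 1 and informative.)

P[X ≥ 18] ≤ 17/81 ≈ 0.209877.


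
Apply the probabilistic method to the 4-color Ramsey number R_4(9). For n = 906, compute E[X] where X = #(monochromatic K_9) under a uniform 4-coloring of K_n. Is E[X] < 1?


E[X] = C(906, 9) · 4^{1 − 36} = 1089130176400609441450 · 4^{−35} = 1089130176400609441450/1180591620717411303424.
As a reduced fraction: E[X] = 544565088200304720725/590295810358705651712 ≈ 0.9225.
Is E[X] < 1? YES.
Since E[X] < 1, there exists a 4-coloring of K_{906} with no monochromatic K_9; hence R_4(9) > 906.

E[X] = 544565088200304720725/590295810358705651712 ≈ 0.9225; E[X] < 1, so R_4(9) > 906.


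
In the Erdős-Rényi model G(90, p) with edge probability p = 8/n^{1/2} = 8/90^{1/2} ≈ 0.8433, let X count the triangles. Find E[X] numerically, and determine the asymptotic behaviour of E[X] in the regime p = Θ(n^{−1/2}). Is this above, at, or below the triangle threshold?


Number of potential triangles: C(90, 3) = 117480.
Each occurs with probability p³ ≈ (0.8433)³ ≈ 5.996615e-01.
By linearity: E[X] = C(90, 3)·p³ ≈ 117480 · 5.996615e-01 ≈ 70448.2379.
Since α = 1/2 < 1, p = c/n^{1/2} ≫ 1/n is above the triangle threshold p ~ 1/n. Asymptotically E[X] ~ (c³/6)·n^{3(1−α)} = (8³/6)·n^{1.5} → ∞; triangles are abundant w.h.p.

E[X] ≈ 70448.2379; in regime p = Θ(1/n^{1/2}) E[X] diverges (above the triangle threshold p ~ 1/n).


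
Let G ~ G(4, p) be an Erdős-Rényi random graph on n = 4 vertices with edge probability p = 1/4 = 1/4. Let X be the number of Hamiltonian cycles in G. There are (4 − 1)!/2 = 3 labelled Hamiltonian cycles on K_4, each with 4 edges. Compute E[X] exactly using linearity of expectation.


K_4 has (4 − 1)!/2 = 3 labelled Hamiltonian cycles.
For each such Hamiltonian cycle H, let X_H = 1 if all 4 edges of H are present in G. Then P[X_H = 1] = p^{4} = (1/4)^{4} = 1/256.
Summing the indicators: E[X] = Σ_H E[X_H] = 3 · p^{4} = 3 · 1/256 = 3/256.
Numerically: E[X] ≈ 0.011719.

E[X] = 3 · (1/4)^{4} = 3/256 ≈ 0.011719.


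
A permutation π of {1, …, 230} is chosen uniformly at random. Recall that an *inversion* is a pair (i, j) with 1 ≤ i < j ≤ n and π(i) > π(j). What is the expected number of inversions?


Write X = Σ X_I over the C(230, 2) = 26335 pairs i < j, with X_I the indicator of one inversion.
There are 26335 indicators.
For each fixed pair i < j, the values π(i) and π(j) are two distinct elements of {1, …, 230} in uniformly random order; by symmetry P[π(i) > π(j)] = 1/2.
By linearity: E[X] = 26335 · (1/2) = C(230, 2) · (1/2) = 26335/2 = 26335/2 ≈ 13167.50000.

E[X] = 26335/2 = 13167.50000.


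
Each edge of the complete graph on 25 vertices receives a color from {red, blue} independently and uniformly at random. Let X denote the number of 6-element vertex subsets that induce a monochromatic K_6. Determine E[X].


Let X = Σ_S X_S over the C(25, 6) = 177100 subsets S of size 6, where X_S = 1 if the K_6 on S is monochromatic.
For a fixed S, the K_6 on S has C(6, 2) = 15 edges. P[all 15 edges red] = (1/2)^15, and likewise for blue, so P[monochromatic] = 2·(1/2)^15 = 2^{1 − 15} = 1/16384.
Summing: E[X] = C(25, 6) · 2^{1 − 15} = 177100 · 1/16384 = 44275/4096.
Numerically: E[X] ≈ 10.809326.

E[X] = C(25,6)·2^(1−C(6,2)) = 44275/4096 ≈ 10.809326.


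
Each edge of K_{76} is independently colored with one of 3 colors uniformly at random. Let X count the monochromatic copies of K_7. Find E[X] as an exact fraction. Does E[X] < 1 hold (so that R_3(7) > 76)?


E[X] = C(76, 7) · 3^{1 − 21} = 2186189400 · 3^{−20} = 2186189400/3486784401.
As a reduced fraction: E[X] = 728729800/1162261467 ≈ 0.627.
Is E[X] < 1? YES.
Since E[X] < 1, there exists a 3-coloring of K_{76} with no monochromatic K_7; hence R_3(7) > 76.

E[X] = 728729800/1162261467 ≈ 0.627; E[X] < 1, so R_3(7) > 76.


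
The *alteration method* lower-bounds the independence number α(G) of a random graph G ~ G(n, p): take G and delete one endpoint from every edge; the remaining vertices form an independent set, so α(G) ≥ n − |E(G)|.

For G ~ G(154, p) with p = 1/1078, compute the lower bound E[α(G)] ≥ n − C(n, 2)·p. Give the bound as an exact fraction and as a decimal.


E[|E(G)|] = C(154, 2)·p = 11781 · (1/1078) = 153/14.
E[α(G)] ≥ n − E[|E(G)|] = 154 − 153/14 = 2003/14.
Numerically: ≈ 143.0714.
(This is only a lower bound; the true E[α(G)] may be larger.)

E[α(G)] ≥ 2003/14 ≈ 143.0714.


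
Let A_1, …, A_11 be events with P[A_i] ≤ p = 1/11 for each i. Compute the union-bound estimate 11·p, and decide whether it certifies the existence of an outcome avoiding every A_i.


Union bound: P[∪_{i=1}^{11} A_i] ≤ Σ_i P[A_i] ≤ 11·p = 11·(1/11) = 1.
Numerically: 1 ≈ 1.0000.
Is 1 < 1? NO.
Since the bound 1 is ≥ 1, the union bound is uninformative here; it does NOT by itself certify existence.

11·p = 1 ≈ 1.0000; existence NOT certified by the union bound.


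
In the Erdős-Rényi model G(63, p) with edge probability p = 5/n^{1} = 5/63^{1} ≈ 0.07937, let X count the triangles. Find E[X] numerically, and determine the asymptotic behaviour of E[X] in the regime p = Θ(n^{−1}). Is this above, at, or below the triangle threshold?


Number of potential triangles: C(63, 3) = 39711.
Each occurs with probability p³ ≈ (0.07937)³ ≈ 4.999060e-04.
By linearity: E[X] = C(63, 3)·p³ ≈ 39711 · 4.999060e-04 ≈ 19.8518.
Here α = 1, so p = 5/n is exactly at the triangle threshold p ~ 1/n. Asymptotically E[X] → c³/6 = 5³/6 = 125/6 ≈ 20.8333, a bounded constant. In this regime the triangle count is asymptotically Poisson(c³/6).

E[X] ≈ 19.8518; in regime p = Θ(1/n^{1}) E[X] stays bounded (at the triangle threshold p ~ 1/n).


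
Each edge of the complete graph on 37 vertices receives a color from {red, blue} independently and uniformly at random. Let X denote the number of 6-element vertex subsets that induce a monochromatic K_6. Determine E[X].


Let X = Σ_S X_S over the C(37, 6) = 2324784 subsets S of size 6, where X_S = 1 if the K_6 on S is monochromatic.
For a fixed S, the K_6 on S has C(6, 2) = 15 edges. P[all 15 edges red] = (1/2)^15, and likewise for blue, so P[monochromatic] = 2·(1/2)^15 = 2^{1 − 15} = 1/16384.
By linearity: E[X] = C(37, 6) · 2^{1 − 15} = 2324784 · 1/16384 = 145299/1024.
Numerically: E[X] ≈ 141.894.

E[X] = C(37,6)·2^(1−C(6,2)) = 145299/1024 ≈ 141.894.


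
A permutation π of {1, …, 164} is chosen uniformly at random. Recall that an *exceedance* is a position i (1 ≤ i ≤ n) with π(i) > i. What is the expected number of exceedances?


Write X = Σ_{i=1}^{164} X_i, where X_i = 1_{π(i) > i}.
For each fixed i, π(i) is uniform over {1, …, 164} (marginal of a uniform permutation), so P[π(i) > i] = (n − i)/n. Summing: Σ_{i=1}^{164} (n − i)/n = (0 + 1 + … + 163)/164 = 164(164 − 1)/(2·164) = (164 − 1)/2.
Hence E[X] = Σ_{i=1}^{164} (164 − i)/164 = 163/2 ≈ 81.5000.

E[X] = 163/2 = 81.5000.


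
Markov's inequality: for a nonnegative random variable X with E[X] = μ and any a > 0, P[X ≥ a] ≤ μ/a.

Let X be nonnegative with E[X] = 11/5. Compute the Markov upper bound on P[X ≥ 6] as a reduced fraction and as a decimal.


μ = E[X] = 11/5, a = 6.
Markov: P[X ≥ 6] ≤ μ/a = (11/5)/6 = 11/30.
Numerically: ≈ 0.36667.
(Since a = 6 > μ = 2.20000, the bound 11/30 is < 1 and informative.)

P[X ≥ 6] ≤ 11/30 ≈ 0.36667.


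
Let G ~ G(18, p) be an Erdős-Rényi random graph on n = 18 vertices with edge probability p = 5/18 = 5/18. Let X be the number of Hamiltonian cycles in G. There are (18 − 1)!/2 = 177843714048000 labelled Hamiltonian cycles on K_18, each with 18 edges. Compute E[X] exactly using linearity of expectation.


K_18 has (18 − 1)!/2 = 177843714048000 labelled Hamiltonian cycles.
For each such Hamiltonian cycle H, let X_H = 1 if all 18 edges of H are present in G. Then P[X_H = 1] = p^{18} = (5/18)^{18} = 3814697265625/39346408075296537575424.
By linearity of expectation: E[X] = Σ_H E[X_H] = 177843714048000 · p^{18} = 177843714048000 · 3814697265625/39346408075296537575424 = 56800365447998046875/3294258113514384.
Numerically: E[X] ≈ 1.72e+04.

E[X] = 177843714048000 · (5/18)^{18} = 56800365447998046875/3294258113514384 ≈ 1.72e+04.


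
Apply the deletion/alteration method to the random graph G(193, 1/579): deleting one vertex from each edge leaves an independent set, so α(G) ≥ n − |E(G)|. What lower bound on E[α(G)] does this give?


E[|E(G)|] = C(193, 2)·p = 18528 · (1/579) = 32.
E[α(G)] ≥ n − E[|E(G)|] = 193 − 32 = 161.
Numerically: ≈ 161.000000.
(This is only a lower bound; the true E[α(G)] may be larger.)

E[α(G)] ≥ 161 ≈ 161.000000.


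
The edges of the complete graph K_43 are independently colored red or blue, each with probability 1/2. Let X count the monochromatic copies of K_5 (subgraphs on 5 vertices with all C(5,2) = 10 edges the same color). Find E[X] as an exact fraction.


Let X = Σ_S X_S over the C(43, 5) = 962598 subsets S of size 5, where X_S = 1 if the K_5 on S is monochromatic.
For a fixed S, the K_5 on S has C(5, 2) = 10 edges. P[all 10 edges red] = (1/2)^10, and likewise for blue, so P[monochromatic] = 2·(1/2)^10 = 2^{1 − 10} = 1/512.
By linearity: E[X] = C(43, 5) · 2^{1 − 10} = 962598 · 1/512 = 481299/256.
Numerically: E[X] ≈ 1880.074.

E[X] = C(43,5)·2^(1−C(5,2)) = 481299/256 ≈ 1880.074.


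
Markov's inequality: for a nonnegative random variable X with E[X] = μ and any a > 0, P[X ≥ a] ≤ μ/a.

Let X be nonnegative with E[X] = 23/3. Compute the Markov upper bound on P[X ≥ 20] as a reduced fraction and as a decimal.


μ = E[X] = 23/3, a = 20.
Markov: P[X ≥ 20] ≤ μ/a = (23/3)/20 = 23/60.
Numerically: ≈ 0.383.
(Since a = 20 > μ = 7.667, the bound 23/60 is < 1 and informative.)

P[X ≥ 20] ≤ 23/60 ≈ 0.383.


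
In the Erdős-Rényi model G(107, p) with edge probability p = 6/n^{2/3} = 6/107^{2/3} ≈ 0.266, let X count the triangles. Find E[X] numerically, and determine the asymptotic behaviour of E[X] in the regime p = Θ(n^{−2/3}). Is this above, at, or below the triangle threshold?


Number of potential triangles: C(107, 3) = 198485.
Each occurs with probability p³ ≈ (0.266)³ ≈ 1.88663e-02.
By linearity: E[X] = C(107, 3)·p³ ≈ 198485 · 1.88663e-02 ≈ 3744.673.
Since α = 2/3 < 1, p = c/n^{2/3} ≫ 1/n is above the triangle threshold p ~ 1/n. Asymptotically E[X] ~ (c³/6)·n^{3(1−α)} = (6³/6)·n^{1} → ∞; triangles are abundant w.h.p.

E[X] ≈ 3744.673; in regime p = Θ(1/n^{2/3}) E[X] diverges (above the triangle threshold p ~ 1/n).


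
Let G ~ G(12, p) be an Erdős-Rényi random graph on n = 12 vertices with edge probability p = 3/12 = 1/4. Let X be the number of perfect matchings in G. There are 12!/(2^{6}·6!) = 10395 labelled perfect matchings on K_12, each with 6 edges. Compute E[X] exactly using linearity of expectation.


K_12 has 12!/(2^{6}·6!) = 10395 labelled perfect matchings.
For each such perfect matching H, let X_H = 1 if all 6 edges of H are present in G. Then P[X_H = 1] = p^{6} = (1/4)^{6} = 1/4096.
By linearity: E[X] = Σ_H E[X_H] = 10395 · p^{6} = 10395 · 1/4096 = 10395/4096.
Numerically: E[X] ≈ 2.538.

E[X] = 10395 · (1/4)^{6} = 10395/4096 ≈ 2.538.


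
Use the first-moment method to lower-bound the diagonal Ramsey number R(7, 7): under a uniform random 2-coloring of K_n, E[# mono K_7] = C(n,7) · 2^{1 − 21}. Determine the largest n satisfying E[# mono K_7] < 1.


We need C(n, 7) · 2^{1 − 21} < 1, i.e. C(n, 7) < 2^{21 − 1} = 1048576.
Check values of n near the boundary:
  n = 26: C(26, 7) = 657800; 657800 < 1048576? YES
  n = 27: C(27, 7) = 888030; 888030 < 1048576? YES
  n = 28: C(28, 7) = 1184040; 1184040 < 1048576? NO
The largest n with C(n, 7) < 1048576 is n = 27 (where E[X] = 444015/524288 ≈ 0.8469). Hence R(7, 7) > 27, i.e. R(7, 7) ≥ 28.

Largest n = 27; hence R(7, 7) > 27.


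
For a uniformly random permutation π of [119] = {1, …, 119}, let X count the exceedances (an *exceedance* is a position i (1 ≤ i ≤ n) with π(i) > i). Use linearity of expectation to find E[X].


Write X = Σ_{i=1}^{119} X_i, where X_i = 1_{π(i) > i}.
For each fixed i, π(i) is uniform over {1, …, 119} (marginal of a uniform permutation), so P[π(i) > i] = (n − i)/n. Summing: Σ_{i=1}^{119} (n − i)/n = (0 + 1 + … + 118)/119 = 119(119 − 1)/(2·119) = (119 − 1)/2.
Hence E[X] = Σ_{i=1}^{119} (119 − i)/119 = 59 ≈ 59.000.

E[X] = 59 = 59.000.


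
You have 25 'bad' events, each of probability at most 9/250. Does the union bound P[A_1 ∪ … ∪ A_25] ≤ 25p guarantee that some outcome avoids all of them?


Union bound: P[∪_{i=1}^{25} A_i] ≤ Σ_i P[A_i] ≤ 25·p = 25·(9/250) = 9/10.
Numerically: 9/10 ≈ 0.900000.
Is 9/10 < 1? YES.
Since P[∪ A_i] ≤ 9/10 < 1, the complement has P[∩ A_i^c] ≥ 1 − 9/10 = 1/10 > 0, so some outcome avoids every A_i.

25·p = 9/10 ≈ 0.900000; existence CERTIFIED by the union bound.


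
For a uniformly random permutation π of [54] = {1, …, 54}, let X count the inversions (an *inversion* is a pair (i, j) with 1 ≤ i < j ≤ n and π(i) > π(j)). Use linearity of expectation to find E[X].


Write X = Σ X_I over the C(54, 2) = 1431 pairs i < j, with X_I the indicator of one inversion.
There are 1431 indicators.
For each fixed pair i < j, the values π(i) and π(j) are two distinct elements of {1, …, 54} in uniformly random order; by symmetry P[π(i) > π(j)] = 1/2.
By linearity: E[X] = 1431 · (1/2) = C(54, 2) · (1/2) = 1431/2 = 1431/2 ≈ 715.5000.

E[X] = 1431/2 = 715.5000.


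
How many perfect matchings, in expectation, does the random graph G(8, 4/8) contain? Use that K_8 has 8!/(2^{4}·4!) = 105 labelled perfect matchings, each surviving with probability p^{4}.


K_8 has 8!/(2^{4}·4!) = 105 labelled perfect matchings.
For each such perfect matching H, let X_H = 1 if all 4 edges of H are present in G. Then P[X_H = 1] = p^{4} = (1/2)^{4} = 1/16.
Summing the indicators: E[X] = Σ_H E[X_H] = 105 · p^{4} = 105 · 1/16 = 105/16.
Numerically: E[X] ≈ 6.5625.

E[X] = 105 · (1/2)^{4} = 105/16 ≈ 6.5625.


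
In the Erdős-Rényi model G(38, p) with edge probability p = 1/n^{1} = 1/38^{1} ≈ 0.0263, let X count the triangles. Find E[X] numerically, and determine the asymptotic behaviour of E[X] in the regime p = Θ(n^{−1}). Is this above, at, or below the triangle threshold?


Number of potential triangles: C(38, 3) = 8436.
Each occurs with probability p³ ≈ (0.0263)³ ≈ 1.82242e-05.
By linearity: E[X] = C(38, 3)·p³ ≈ 8436 · 1.82242e-05 ≈ 0.154.
Here α = 1, so p = 1/n is exactly at the triangle threshold p ~ 1/n. Asymptotically E[X] → c³/6 = 1³/6 = 1/6 ≈ 0.167, a bounded constant. In this regime the triangle count is asymptotically Poisson(c³/6).

E[X] ≈ 0.154; in regime p = Θ(1/n^{1}) E[X] stays bounded (at the triangle threshold p ~ 1/n).


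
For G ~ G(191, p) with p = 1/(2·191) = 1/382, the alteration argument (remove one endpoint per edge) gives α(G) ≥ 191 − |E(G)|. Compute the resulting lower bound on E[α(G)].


E[|E(G)|] = C(191, 2)·p = 18145 · (1/382) = 95/2.
E[α(G)] ≥ n − E[|E(G)|] = 191 − 95/2 = 287/2.
Numerically: ≈ 143.500000.
(This is only a lower bound; the true E[α(G)] may be larger.)

E[α(G)] ≥ 287/2 ≈ 143.500000.


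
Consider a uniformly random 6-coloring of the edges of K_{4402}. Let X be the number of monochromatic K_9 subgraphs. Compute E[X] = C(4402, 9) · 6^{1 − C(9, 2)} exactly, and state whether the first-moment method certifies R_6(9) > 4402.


E[X] = C(4402, 9) · 6^{1 − 36} = 1696419745356657449393393700 · 6^{−35} = 1696419745356657449393393700/1719070799748422591028658176.
As a reduced fraction: E[X] = 141368312113054787449449475/143255899979035215919054848 ≈ 0.9868237.
Is E[X] < 1? YES.
Since E[X] < 1, there exists a 6-coloring of K_{4402} with no monochromatic K_9; hence R_6(9) > 4402.

E[X] = 141368312113054787449449475/143255899979035215919054848 ≈ 0.9868237; E[X] < 1, so R_6(9) > 4402.


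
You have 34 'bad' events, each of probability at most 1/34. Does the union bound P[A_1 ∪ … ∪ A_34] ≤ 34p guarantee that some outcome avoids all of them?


Union bound: P[∪_{i=1}^{34} A_i] ≤ Σ_i P[A_i] ≤ 34·p = 34·(1/34) = 1.
Numerically: 1 ≈ 1.0000000.
Is 1 < 1? NO.
Since the bound 1 is ≥ 1, the union bound is uninformative here; it does NOT by itself certify existence.

34·p = 1 ≈ 1.0000000; existence NOT certified by the union bound.


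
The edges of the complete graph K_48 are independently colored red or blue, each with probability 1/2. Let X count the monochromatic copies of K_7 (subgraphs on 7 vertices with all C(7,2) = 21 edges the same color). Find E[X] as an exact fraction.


Let X = Σ_S X_S over the C(48, 7) = 73629072 subsets S of size 7, where X_S = 1 if the K_7 on S is monochromatic.
For a fixed S, the K_7 on S has C(7, 2) = 21 edges. P[all 21 edges red] = (1/2)^21, and likewise for blue, so P[monochromatic] = 2·(1/2)^21 = 2^{1 − 21} = 1/1048576.
By linearity of expectation: E[X] = C(48, 7) · 2^{1 − 21} = 73629072 · 1/1048576 = 4601817/65536.
Numerically: E[X] ≈ 70.2182.

E[X] = C(48,7)·2^(1−C(7,2)) = 4601817/65536 ≈ 70.2182.


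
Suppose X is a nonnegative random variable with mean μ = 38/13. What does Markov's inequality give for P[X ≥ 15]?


μ = E[X] = 38/13, a = 15.
Markov: P[X ≥ 15] ≤ μ/a = (38/13)/15 = 38/195.
Numerically: ≈ 0.195.
(Since a = 15 > μ = 2.923, the bound 38/195 is < 1 and informative.)

P[X ≥ 15] ≤ 38/195 ≈ 0.195.


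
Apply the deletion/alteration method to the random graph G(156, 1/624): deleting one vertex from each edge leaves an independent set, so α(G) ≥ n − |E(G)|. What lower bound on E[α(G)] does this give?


E[|E(G)|] = C(156, 2)·p = 12090 · (1/624) = 155/8.
E[α(G)] ≥ n − E[|E(G)|] = 156 − 155/8 = 1093/8.
Numerically: ≈ 136.62500.
(This is only a lower bound; the true E[α(G)] may be larger.)

E[α(G)] ≥ 1093/8 ≈ 136.62500.


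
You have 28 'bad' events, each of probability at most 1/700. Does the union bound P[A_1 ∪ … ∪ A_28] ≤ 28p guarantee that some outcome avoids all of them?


Union bound: P[∪_{i=1}^{28} A_i] ≤ Σ_i P[A_i] ≤ 28·p = 28·(1/700) = 1/25.
Numerically: 1/25 ≈ 0.040000.
Is 1/25 < 1? YES.
Since P[∪ A_i] ≤ 1/25 < 1, the complement has P[∩ A_i^c] ≥ 1 − 1/25 = 24/25 > 0, so some outcome avoids every A_i.

28·p = 1/25 ≈ 0.040000; existence CERTIFIED by the union bound.


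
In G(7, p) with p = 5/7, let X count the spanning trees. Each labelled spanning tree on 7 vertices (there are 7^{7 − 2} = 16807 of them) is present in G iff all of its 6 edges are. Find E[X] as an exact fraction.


K_7 has 7^{7 − 2} = 16807 labelled spanning trees.
For each such spanning tree H, let X_H = 1 if all 6 edges of H are present in G. Then P[X_H = 1] = p^{6} = (5/7)^{6} = 15625/117649.
Summing the indicators: E[X] = Σ_H E[X_H] = 16807 · p^{6} = 16807 · 15625/117649 = 15625/7.
Numerically: E[X] ≈ 2232.1.

E[X] = 16807 · (5/7)^{6} = 15625/7 ≈ 2232.1.


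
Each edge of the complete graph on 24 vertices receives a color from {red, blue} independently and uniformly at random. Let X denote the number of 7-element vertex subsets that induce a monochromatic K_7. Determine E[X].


Let X = Σ_S X_S over the C(24, 7) = 346104 subsets S of size 7, where X_S = 1 if the K_7 on S is monochromatic.
For a fixed S, the K_7 on S has C(7, 2) = 21 edges. P[all 21 edges red] = (1/2)^21, and likewise for blue, so P[monochromatic] = 2·(1/2)^21 = 2^{1 − 21} = 1/1048576.
By linearity: E[X] = C(24, 7) · 2^{1 − 21} = 346104 · 1/1048576 = 43263/131072.
Numerically: E[X] ≈ 0.330070.

E[X] = C(24,7)·2^(1−C(7,2)) = 43263/131072 ≈ 0.330070.


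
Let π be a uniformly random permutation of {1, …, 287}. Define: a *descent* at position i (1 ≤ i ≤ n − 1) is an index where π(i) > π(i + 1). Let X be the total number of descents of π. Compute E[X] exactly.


Write X = Σ X_I over i = 1, …, 286, with X_I the indicator of one descent.
There are 286 indicators.
For each fixed i, the pair (π(i), π(i+1)) is a uniformly random ordered pair of distinct values from {1, …, 287}; by symmetry P[π(i) > π(i+1)] = 1/2.
By linearity: E[X] = 286 · (1/2) = (287 − 1) · (1/2) = 143 ≈ 143.000.

E[X] = 143 = 143.000.


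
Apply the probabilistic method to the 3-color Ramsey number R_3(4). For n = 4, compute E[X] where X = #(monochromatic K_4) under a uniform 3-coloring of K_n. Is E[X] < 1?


E[X] = C(4, 4) · 3^{1 − 6} = 1 · 3^{−5} = 1/243.
As a reduced fraction: E[X] = 1/243 ≈ 0.004115.
Is E[X] < 1? YES.
Since E[X] < 1, there exists a 3-coloring of K_{4} with no monochromatic K_4; hence R_3(4) > 4.

E[X] = 1/243 ≈ 0.004115; E[X] < 1, so R_3(4) > 4.


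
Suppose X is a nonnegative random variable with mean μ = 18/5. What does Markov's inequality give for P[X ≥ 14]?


μ = E[X] = 18/5, a = 14.
Markov: P[X ≥ 14] ≤ μ/a = (18/5)/14 = 9/35.
Numerically: ≈ 0.25714.
(Since a = 14 > μ = 3.60000, the bound 9/35 is < 1 and informative.)

P[X ≥ 14] ≤ 9/35 ≈ 0.25714.


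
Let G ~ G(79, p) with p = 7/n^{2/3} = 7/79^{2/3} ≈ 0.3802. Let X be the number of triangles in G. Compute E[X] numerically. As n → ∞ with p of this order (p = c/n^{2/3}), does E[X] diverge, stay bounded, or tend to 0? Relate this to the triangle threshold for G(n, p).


Number of potential triangles: C(79, 3) = 79079.
Each occurs with probability p³ ≈ (0.3802)³ ≈ 5.495914e-02.
By linearity: E[X] = C(79, 3)·p³ ≈ 79079 · 5.495914e-02 ≈ 4346.1139.
Since α = 2/3 < 1, p = c/n^{2/3} ≫ 1/n is above the triangle threshold p ~ 1/n. Asymptotically E[X] ~ (c³/6)·n^{3(1−α)} = (7³/6)·n^{1} → ∞; triangles are abundant w.h.p.

E[X] ≈ 4346.1139; in regime p = Θ(1/n^{2/3}) E[X] diverges (above the triangle threshold p ~ 1/n).


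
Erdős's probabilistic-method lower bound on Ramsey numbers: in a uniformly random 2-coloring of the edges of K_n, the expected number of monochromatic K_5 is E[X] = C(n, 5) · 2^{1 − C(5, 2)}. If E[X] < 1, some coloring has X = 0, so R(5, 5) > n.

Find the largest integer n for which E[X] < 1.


We need C(n, 5) · 2^{1 − 10} < 1, i.e. C(n, 5) < 2^{10 − 1} = 512.
Check values of n near the boundary:
  n = 7: C(7, 5) = 21; 21 < 512? YES
  n = 8: C(8, 5) = 56; 56 < 512? YES
  n = 9: C(9, 5) = 126; 126 < 512? YES
  n = 10: C(10, 5) = 252; 252 < 512? YES
  n = 11: C(11, 5) = 462; 462 < 512? YES
  n = 12: C(12, 5) = 792; 792 < 512? NO
The largest n with C(n, 5) < 512 is n = 11 (where E[X] = 231/256 ≈ 0.902344). Hence R(5, 5) > 11, i.e. R(5, 5) ≥ 12.

Largest n = 11; hence R(5, 5) > 11.


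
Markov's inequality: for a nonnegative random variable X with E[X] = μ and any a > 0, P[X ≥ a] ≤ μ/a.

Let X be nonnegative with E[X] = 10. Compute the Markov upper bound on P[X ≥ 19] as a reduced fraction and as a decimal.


μ = E[X] = 10, a = 19.
Markov: P[X ≥ 19] ≤ μ/a = (10)/19 = 10/19.
Numerically: ≈ 0.526316.
(Since a = 19 > μ = 10.000000, the bound 10/19 is < 1 and informative.)

P[X ≥ 19] ≤ 10/19 ≈ 0.526316.


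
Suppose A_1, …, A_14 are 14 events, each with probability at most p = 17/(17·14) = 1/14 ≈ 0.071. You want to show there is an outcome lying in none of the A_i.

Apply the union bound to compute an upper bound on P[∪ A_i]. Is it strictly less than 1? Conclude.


Union bound: P[∪_{i=1}^{14} A_i] ≤ Σ_i P[A_i] ≤ 14·p = 14·(1/14) = 1.
Numerically: 1 ≈ 1.000.
Is 1 < 1? NO.
Since the bound 1 is ≥ 1, the union bound is uninformative here; it does NOT by itself certify existence.

14·p = 1 ≈ 1.000; existence NOT certified by the union bound.


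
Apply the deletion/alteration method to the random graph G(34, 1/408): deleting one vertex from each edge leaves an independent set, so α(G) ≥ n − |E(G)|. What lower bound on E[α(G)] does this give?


E[|E(G)|] = C(34, 2)·p = 561 · (1/408) = 11/8.
E[α(G)] ≥ n − E[|E(G)|] = 34 − 11/8 = 261/8.
Numerically: ≈ 32.625000.
(This is only a lower bound; the true E[α(G)] may be larger.)

E[α(G)] ≥ 261/8 ≈ 32.625000.


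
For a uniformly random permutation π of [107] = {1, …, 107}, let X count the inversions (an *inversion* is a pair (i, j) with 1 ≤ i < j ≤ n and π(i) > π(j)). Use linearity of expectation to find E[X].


Write X = Σ X_I over the C(107, 2) = 5671 pairs i < j, with X_I the indicator of one inversion.
There are 5671 indicators.
For each fixed pair i < j, the values π(i) and π(j) are two distinct elements of {1, …, 107} in uniformly random order; by symmetry P[π(i) > π(j)] = 1/2.
By linearity: E[X] = 5671 · (1/2) = C(107, 2) · (1/2) = 5671/2 = 5671/2 ≈ 2835.50000.

E[X] = 5671/2 = 2835.50000.


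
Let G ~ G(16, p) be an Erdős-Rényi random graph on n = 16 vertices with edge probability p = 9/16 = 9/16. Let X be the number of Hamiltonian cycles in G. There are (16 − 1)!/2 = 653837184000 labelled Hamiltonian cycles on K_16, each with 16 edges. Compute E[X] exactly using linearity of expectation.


K_16 has (16 − 1)!/2 = 653837184000 labelled Hamiltonian cycles.
For each such Hamiltonian cycle H, let X_H = 1 if all 16 edges of H are present in G. Then P[X_H = 1] = p^{16} = (9/16)^{16} = 1853020188851841/18446744073709551616.
By linearity: E[X] = Σ_H E[X_H] = 653837184000 · p^{16} = 653837184000 · 1853020188851841/18446744073709551616 = 1183177248216831945952875/18014398509481984.
Numerically: E[X] ≈ 6.57e+07.

E[X] = 653837184000 · (9/16)^{16} = 1183177248216831945952875/18014398509481984 ≈ 6.57e+07.


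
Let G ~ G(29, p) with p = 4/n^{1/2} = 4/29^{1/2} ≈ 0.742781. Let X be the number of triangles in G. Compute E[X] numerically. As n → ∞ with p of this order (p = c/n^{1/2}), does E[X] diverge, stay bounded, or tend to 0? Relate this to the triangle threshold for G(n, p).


Number of potential triangles: C(29, 3) = 3654.
Each occurs with probability p³ ≈ (0.742781)³ ≈ 4.09810401e-01.
By linearity: E[X] = C(29, 3)·p³ ≈ 3654 · 4.09810401e-01 ≈ 1497.447207.
Since α = 1/2 < 1, p = c/n^{1/2} ≫ 1/n is above the triangle threshold p ~ 1/n. Asymptotically E[X] ~ (c³/6)·n^{3(1−α)} = (4³/6)·n^{1.5} → ∞; triangles are abundant w.h.p.

E[X] ≈ 1497.447207; in regime p = Θ(1/n^{1/2}) E[X] diverges (above the triangle threshold p ~ 1/n).


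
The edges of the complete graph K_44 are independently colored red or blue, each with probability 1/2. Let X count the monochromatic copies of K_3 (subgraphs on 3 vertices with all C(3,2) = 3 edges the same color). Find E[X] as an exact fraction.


Let X = Σ_S X_S over the C(44, 3) = 13244 subsets S of size 3, where X_S = 1 if the K_3 on S is monochromatic.
For a fixed S, the K_3 on S has C(3, 2) = 3 edges. P[all 3 edges red] = (1/2)^3, and likewise for blue, so P[monochromatic] = 2·(1/2)^3 = 2^{1 − 3} = 1/4.
Summing: E[X] = C(44, 3) · 2^{1 − 3} = 13244 · 1/4 = 3311.
Numerically: E[X] ≈ 3311.000000.

E[X] = C(44,3)·2^(1−C(3,2)) = 3311 ≈ 3311.000000.


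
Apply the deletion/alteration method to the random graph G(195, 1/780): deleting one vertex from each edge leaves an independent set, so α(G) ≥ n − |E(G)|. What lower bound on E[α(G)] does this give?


E[|E(G)|] = C(195, 2)·p = 18915 · (1/780) = 97/4.
E[α(G)] ≥ n − E[|E(G)|] = 195 − 97/4 = 683/4.
Numerically: ≈ 170.75000.
(This is only a lower bound; the true E[α(G)] may be larger.)

E[α(G)] ≥ 683/4 ≈ 170.75000.


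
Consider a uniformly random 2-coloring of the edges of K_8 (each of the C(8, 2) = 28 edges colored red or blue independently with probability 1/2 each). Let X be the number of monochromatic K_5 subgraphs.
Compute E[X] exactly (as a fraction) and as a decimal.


Let X = Σ_S X_S over the C(8, 5) = 56 subsets S of size 5, where X_S = 1 if the K_5 on S is monochromatic.
For a fixed S, the K_5 on S has C(5, 2) = 10 edges. P[all 10 edges red] = (1/2)^10, and likewise for blue, so P[monochromatic] = 2·(1/2)^10 = 2^{1 − 10} = 1/512.
By linearity of expectation: E[X] = C(8, 5) · 2^{1 − 10} = 56 · 1/512 = 7/64.
Numerically: E[X] ≈ 0.10938.

E[X] = C(8,5)·2^(1−C(5,2)) = 7/64 ≈ 0.10938.


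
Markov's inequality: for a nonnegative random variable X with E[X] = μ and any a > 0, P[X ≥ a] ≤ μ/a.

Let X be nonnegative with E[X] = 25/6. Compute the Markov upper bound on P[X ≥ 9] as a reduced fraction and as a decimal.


μ = E[X] = 25/6, a = 9.
Markov: P[X ≥ 9] ≤ μ/a = (25/6)/9 = 25/54.
Numerically: ≈ 0.46296.
(Since a = 9 > μ = 4.16667, the bound 25/54 is < 1 and informative.)

P[X ≥ 9] ≤ 25/54 ≈ 0.46296.
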